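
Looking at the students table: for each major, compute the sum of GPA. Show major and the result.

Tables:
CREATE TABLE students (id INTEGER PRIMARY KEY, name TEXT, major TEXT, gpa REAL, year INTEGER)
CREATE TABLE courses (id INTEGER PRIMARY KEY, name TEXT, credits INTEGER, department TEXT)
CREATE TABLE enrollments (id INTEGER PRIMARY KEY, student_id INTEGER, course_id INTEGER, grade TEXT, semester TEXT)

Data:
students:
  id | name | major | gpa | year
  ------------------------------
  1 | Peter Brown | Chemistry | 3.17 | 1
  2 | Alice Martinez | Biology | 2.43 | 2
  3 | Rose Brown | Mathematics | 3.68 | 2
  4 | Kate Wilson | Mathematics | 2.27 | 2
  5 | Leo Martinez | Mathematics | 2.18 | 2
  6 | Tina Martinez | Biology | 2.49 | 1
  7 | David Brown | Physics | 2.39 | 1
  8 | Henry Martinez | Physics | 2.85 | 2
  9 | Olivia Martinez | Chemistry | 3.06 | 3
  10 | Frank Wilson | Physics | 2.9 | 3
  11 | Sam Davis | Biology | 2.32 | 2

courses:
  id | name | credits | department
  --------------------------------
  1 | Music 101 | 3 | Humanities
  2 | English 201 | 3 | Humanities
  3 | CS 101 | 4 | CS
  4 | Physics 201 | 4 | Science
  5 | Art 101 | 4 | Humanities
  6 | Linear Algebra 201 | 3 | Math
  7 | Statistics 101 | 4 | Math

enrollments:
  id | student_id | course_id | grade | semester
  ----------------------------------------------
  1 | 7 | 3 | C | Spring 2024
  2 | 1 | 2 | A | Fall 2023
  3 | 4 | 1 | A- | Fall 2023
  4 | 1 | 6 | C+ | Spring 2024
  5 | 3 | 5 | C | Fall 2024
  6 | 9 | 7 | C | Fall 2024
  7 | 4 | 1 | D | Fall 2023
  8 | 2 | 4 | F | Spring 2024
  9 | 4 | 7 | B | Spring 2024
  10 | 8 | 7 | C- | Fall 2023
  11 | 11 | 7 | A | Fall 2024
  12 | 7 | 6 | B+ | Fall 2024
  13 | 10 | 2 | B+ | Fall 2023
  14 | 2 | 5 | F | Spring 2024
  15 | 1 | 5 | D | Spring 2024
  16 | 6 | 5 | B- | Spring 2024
SELECT major, SUM(gpa) AS sum_gpa FROM students GROUP BY major

Execution result:
major | sum_gpa
Biology | 7.24
Chemistry | 6.23
Mathematics | 8.13
Physics | 8.14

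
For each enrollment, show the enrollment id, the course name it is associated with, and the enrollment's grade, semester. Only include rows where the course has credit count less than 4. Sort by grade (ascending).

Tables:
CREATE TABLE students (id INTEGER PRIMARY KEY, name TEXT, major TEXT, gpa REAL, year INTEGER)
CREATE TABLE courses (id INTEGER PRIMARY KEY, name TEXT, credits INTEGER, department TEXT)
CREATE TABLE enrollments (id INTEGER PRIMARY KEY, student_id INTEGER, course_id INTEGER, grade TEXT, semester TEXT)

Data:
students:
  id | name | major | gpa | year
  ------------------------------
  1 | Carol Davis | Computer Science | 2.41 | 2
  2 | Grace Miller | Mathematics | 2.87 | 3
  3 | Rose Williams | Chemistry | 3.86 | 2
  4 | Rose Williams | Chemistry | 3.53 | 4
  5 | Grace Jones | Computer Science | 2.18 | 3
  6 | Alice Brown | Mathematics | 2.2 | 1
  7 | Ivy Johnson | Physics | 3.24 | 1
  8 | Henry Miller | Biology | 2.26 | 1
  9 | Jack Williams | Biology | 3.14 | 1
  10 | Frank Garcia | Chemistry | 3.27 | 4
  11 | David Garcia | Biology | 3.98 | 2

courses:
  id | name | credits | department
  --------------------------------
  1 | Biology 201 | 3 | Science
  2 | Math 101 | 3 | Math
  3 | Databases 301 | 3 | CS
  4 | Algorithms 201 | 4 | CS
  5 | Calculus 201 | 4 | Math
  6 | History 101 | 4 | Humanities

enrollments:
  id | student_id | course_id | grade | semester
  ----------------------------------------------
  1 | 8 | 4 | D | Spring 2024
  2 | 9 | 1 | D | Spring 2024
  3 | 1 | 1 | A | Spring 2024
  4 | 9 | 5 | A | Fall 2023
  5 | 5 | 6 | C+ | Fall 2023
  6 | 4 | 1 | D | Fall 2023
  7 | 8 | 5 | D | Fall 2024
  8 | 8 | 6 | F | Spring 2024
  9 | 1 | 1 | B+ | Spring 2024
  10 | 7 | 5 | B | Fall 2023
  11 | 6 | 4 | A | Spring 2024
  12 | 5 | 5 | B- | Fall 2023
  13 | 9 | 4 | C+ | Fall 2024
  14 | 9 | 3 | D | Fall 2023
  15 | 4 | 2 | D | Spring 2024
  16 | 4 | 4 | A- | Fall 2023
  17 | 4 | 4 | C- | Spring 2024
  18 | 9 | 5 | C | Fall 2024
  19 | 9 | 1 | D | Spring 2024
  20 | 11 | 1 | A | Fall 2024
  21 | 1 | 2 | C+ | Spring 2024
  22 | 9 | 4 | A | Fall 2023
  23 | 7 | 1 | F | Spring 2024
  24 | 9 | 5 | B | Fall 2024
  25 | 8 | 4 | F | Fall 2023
SELECT c.id, p.name AS course, c.grade, c.semester FROM enrollments c JOIN courses p ON c.course_id = p.id WHERE p.credits < 4 ORDER BY c.grade ASC

Execution result:
id | course | grade | semester
3 | Biology 201 | A | Spring 2024
20 | Biology 201 | A | Fall 2024
9 | Biology 201 | B+ | Spring 2024
21 | Math 101 | C+ | Spring 2024
2 | Biology 201 | D | Spring 2024
6 | Biology 201 | D | Fall 2023
14 | Databases 301 | D | Fall 2023
15 | Math 101 | D | Spring 2024
19 | Biology 201 | D | Spring 2024
23 | Biology 201 | F | Spring 2024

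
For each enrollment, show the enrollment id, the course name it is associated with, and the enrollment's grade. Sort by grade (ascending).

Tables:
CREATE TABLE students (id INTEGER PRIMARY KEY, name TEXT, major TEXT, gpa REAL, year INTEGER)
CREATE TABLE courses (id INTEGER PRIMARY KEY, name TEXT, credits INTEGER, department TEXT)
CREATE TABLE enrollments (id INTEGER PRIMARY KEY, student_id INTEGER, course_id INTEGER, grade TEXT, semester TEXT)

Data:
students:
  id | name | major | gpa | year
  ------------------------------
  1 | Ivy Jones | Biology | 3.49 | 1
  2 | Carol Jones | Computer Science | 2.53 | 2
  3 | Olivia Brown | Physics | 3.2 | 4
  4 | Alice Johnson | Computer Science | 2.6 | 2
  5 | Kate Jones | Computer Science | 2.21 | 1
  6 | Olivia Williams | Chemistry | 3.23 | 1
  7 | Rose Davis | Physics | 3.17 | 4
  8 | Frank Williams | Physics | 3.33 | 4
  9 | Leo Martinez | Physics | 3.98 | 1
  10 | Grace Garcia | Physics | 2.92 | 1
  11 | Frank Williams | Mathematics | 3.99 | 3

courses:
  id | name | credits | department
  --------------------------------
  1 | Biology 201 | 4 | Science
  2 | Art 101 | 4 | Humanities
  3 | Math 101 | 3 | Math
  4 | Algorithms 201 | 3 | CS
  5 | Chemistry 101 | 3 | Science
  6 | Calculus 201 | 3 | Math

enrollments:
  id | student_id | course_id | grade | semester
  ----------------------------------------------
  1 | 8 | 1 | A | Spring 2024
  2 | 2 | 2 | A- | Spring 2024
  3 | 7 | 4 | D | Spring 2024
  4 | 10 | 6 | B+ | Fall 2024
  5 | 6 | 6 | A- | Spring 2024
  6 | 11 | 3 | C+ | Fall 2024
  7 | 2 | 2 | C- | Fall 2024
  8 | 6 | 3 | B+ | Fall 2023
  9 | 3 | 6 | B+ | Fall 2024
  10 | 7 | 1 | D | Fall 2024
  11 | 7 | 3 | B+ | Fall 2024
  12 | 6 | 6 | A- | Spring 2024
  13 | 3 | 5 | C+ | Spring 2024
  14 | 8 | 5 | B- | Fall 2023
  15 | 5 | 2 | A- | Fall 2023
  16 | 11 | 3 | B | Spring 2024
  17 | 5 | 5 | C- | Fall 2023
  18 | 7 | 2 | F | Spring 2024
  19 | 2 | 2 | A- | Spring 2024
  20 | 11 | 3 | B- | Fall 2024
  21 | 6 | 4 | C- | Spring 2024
SELECT c.id, p.name AS course, c.grade FROM enrollments c JOIN courses p ON c.course_id = p.id ORDER BY c.grade ASC

Execution result:
id | course | grade
1 | Biology 201 | A
2 | Art 101 | A-
5 | Calculus 201 | A-
12 | Calculus 201 | A-
15 | Art 101 | A-
19 | Art 101 | A-
16 | Math 101 | B
4 | Calculus 201 | B+
8 | Math 101 | B+
9 | Calculus 201 | B+
11 | Math 101 | B+
14 | Chemistry 101 | B-
20 | Math 101 | B-
6 | Math 101 | C+
13 | Chemistry 101 | C+
7 | Art 101 | C-
17 | Chemistry 101 | C-
21 | Algorithms 201 | C-
3 | Algorithms 201 | D
10 | Biology 201 | D
18 | Art 101 | F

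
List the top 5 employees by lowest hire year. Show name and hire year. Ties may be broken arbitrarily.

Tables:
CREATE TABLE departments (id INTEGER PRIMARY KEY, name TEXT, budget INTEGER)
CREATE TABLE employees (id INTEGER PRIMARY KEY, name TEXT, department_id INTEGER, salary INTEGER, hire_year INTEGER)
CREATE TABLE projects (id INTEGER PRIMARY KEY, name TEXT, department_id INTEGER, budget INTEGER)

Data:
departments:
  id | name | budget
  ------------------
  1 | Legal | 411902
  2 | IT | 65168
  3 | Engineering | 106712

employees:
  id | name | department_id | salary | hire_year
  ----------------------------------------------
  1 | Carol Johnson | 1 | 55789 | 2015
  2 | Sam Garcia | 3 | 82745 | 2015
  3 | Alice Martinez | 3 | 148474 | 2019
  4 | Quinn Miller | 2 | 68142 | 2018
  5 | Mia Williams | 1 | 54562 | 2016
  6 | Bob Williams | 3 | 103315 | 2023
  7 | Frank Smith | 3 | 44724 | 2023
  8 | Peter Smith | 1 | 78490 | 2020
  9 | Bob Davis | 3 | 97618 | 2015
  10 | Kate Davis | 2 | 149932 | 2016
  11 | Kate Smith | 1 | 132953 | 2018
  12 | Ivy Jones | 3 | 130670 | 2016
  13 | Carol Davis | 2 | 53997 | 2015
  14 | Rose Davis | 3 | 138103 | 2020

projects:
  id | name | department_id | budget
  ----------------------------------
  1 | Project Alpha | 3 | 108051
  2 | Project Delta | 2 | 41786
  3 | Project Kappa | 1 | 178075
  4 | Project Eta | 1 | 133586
SELECT name, hire_year FROM employees ORDER BY hire_year ASC LIMIT 5

Execution result:
name | hire_year
Carol Johnson | 2015
Sam Garcia | 2015
Bob Davis | 2015
Carol Davis | 2015
Mia Williams | 2016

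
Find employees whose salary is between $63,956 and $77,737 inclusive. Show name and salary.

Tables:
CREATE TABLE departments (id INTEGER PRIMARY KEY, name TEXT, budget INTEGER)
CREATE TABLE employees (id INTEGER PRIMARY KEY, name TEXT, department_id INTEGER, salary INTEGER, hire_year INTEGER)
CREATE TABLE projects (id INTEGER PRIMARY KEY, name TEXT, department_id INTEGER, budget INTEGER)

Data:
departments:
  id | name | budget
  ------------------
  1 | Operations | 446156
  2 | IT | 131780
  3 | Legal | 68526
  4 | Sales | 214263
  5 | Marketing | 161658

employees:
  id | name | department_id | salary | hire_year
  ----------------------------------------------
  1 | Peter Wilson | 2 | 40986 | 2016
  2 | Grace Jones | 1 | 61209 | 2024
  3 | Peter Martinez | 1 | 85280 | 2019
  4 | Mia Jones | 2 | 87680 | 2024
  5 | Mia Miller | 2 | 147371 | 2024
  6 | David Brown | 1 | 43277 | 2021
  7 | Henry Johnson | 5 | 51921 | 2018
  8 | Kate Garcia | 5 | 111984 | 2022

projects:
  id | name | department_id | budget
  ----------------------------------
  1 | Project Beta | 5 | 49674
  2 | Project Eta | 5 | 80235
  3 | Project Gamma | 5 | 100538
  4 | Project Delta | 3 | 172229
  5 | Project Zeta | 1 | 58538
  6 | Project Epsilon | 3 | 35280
SELECT name, salary FROM employees WHERE salary BETWEEN 63956 AND 77737

Execution result:
(no rows)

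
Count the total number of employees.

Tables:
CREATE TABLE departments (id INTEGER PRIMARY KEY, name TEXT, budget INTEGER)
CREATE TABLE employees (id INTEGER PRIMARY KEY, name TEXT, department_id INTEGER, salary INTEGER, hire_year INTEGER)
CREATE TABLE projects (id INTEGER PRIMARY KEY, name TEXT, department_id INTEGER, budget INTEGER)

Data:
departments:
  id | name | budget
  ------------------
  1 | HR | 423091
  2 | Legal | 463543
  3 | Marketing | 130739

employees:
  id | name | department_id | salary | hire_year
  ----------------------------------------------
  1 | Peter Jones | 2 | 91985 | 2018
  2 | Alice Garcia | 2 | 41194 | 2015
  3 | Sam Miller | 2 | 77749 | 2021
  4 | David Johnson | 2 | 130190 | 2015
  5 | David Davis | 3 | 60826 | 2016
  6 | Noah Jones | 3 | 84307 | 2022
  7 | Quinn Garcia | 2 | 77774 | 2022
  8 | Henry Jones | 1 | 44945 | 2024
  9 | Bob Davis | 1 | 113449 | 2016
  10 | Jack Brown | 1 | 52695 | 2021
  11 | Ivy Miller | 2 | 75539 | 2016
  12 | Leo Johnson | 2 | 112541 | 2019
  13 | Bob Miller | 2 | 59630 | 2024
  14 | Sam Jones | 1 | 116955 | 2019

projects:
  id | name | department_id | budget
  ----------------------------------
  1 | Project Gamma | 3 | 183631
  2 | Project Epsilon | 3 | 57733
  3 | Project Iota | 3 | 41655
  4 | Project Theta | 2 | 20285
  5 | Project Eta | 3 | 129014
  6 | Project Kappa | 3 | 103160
SELECT COUNT(*) FROM employees

Execution result:
14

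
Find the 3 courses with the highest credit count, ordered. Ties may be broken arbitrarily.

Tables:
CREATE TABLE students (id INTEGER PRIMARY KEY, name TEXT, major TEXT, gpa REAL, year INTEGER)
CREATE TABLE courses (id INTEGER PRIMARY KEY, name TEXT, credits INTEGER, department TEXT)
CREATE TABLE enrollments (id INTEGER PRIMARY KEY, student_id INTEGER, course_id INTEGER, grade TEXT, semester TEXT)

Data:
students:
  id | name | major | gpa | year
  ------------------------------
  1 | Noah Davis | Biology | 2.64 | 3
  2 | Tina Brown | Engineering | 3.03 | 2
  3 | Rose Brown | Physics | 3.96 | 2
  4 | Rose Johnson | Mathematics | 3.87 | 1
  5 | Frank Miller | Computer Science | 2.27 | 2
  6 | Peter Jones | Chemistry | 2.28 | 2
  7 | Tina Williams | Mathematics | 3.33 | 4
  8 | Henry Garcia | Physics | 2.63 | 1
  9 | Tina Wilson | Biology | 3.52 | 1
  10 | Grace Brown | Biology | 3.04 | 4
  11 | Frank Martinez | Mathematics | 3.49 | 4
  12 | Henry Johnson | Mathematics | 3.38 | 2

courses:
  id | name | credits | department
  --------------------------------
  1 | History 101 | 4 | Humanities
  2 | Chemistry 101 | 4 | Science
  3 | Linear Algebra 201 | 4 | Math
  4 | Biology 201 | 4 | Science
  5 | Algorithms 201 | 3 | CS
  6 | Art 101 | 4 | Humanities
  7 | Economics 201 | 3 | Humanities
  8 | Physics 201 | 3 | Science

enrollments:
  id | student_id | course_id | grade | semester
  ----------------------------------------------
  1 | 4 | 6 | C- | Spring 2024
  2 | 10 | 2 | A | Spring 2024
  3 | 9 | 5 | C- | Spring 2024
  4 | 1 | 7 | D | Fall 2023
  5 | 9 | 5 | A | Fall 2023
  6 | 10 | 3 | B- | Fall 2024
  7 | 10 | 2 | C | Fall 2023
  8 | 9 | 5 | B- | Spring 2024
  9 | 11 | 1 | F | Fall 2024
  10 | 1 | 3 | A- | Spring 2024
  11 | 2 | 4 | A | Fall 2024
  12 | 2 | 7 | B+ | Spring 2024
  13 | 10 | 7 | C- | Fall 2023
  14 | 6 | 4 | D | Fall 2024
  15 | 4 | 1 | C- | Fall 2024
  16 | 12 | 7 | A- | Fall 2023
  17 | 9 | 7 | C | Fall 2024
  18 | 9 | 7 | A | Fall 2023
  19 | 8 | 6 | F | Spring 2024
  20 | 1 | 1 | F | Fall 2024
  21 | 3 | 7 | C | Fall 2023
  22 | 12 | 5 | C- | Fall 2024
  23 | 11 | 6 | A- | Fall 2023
SELECT name, credits FROM courses ORDER BY credits DESC LIMIT 3

Execution result:
name | credits
History 101 | 4
Chemistry 101 | 4
Linear Algebra 201 | 4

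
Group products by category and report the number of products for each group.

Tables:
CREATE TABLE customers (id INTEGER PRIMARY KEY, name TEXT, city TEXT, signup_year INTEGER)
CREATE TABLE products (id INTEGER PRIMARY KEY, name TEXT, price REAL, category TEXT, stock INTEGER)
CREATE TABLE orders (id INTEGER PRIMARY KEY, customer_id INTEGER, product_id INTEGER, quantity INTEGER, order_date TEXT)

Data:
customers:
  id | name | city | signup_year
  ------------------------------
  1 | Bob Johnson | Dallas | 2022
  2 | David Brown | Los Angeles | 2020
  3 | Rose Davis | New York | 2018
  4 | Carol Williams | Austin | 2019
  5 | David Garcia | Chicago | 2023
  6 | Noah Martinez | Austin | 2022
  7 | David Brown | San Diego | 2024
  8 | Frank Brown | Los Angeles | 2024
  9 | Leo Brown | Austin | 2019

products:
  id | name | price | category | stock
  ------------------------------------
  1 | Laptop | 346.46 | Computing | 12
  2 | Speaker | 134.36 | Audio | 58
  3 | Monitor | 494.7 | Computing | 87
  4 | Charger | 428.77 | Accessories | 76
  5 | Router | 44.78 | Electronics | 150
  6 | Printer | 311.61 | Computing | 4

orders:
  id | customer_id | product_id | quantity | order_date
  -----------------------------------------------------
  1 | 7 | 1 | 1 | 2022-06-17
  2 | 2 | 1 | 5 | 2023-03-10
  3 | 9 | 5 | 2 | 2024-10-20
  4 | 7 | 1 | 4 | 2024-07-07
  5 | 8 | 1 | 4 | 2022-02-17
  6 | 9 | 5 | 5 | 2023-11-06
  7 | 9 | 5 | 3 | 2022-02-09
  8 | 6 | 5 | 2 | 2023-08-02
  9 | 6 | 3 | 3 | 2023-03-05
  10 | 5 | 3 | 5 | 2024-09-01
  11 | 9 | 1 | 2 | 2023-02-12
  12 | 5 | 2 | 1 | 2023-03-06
SELECT category, COUNT(*) AS n FROM products GROUP BY category

Execution result:
category | n
Accessories | 1
Audio | 1
Computing | 3
Electronics | 1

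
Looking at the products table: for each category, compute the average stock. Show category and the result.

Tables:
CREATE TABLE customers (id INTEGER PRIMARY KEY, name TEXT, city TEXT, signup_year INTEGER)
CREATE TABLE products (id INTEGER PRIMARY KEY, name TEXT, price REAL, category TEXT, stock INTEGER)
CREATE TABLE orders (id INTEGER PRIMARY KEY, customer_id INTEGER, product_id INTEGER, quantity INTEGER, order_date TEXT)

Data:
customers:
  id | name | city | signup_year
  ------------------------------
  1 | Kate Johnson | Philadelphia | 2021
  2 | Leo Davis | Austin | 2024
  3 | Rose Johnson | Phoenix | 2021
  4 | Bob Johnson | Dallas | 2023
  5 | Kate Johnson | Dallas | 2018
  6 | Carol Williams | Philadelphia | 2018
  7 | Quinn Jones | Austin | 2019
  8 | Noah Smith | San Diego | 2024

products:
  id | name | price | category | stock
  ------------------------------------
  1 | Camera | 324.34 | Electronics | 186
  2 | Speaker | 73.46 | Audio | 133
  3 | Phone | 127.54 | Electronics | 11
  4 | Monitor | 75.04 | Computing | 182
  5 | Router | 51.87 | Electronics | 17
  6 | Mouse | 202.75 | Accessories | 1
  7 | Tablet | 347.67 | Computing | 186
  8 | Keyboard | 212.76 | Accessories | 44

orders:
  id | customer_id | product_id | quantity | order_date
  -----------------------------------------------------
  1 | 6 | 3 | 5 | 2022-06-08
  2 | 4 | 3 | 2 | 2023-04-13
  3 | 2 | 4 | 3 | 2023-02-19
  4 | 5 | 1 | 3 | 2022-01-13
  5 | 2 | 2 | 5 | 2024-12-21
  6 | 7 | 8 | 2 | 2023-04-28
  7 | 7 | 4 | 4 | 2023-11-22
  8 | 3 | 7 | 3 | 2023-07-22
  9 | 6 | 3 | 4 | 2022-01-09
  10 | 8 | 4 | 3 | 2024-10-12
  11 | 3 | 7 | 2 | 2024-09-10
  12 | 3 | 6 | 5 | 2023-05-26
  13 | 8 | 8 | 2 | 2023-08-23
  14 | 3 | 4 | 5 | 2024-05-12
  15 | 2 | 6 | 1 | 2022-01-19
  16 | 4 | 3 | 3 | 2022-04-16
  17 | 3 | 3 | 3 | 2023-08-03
SELECT category, AVG(stock) AS avg_stock FROM products GROUP BY category

Execution result:
category | avg_stock
Accessories | 22.50
Audio | 133.00
Computing | 184.00
Electronics | 71.33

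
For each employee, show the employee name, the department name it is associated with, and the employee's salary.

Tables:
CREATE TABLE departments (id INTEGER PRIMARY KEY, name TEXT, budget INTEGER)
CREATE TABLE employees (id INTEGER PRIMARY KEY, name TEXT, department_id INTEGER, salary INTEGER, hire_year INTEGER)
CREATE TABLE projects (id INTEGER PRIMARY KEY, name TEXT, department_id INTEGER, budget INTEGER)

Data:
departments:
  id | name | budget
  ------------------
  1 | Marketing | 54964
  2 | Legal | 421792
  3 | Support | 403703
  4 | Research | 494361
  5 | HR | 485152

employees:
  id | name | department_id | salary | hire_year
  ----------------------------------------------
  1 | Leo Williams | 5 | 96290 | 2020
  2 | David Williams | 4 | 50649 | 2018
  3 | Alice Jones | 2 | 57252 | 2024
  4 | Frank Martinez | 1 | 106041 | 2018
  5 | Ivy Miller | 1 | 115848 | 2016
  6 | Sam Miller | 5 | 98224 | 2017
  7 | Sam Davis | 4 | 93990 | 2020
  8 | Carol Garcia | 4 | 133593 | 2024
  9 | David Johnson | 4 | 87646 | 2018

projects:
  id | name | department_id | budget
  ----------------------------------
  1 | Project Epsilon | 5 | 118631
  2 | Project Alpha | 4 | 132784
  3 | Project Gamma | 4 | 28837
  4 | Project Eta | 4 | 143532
SELECT c.name, p.name AS department, c.salary FROM employees c JOIN departments p ON c.department_id = p.id

Execution result:
name | department | salary
Leo Williams | HR | 96290
David Williams | Research | 50649
Alice Jones | Legal | 57252
Frank Martinez | Marketing | 106041
Ivy Miller | Marketing | 115848
Sam Miller | HR | 98224
Sam Davis | Research | 93990
Carol Garcia | Research | 133593
David Johnson | Research | 87646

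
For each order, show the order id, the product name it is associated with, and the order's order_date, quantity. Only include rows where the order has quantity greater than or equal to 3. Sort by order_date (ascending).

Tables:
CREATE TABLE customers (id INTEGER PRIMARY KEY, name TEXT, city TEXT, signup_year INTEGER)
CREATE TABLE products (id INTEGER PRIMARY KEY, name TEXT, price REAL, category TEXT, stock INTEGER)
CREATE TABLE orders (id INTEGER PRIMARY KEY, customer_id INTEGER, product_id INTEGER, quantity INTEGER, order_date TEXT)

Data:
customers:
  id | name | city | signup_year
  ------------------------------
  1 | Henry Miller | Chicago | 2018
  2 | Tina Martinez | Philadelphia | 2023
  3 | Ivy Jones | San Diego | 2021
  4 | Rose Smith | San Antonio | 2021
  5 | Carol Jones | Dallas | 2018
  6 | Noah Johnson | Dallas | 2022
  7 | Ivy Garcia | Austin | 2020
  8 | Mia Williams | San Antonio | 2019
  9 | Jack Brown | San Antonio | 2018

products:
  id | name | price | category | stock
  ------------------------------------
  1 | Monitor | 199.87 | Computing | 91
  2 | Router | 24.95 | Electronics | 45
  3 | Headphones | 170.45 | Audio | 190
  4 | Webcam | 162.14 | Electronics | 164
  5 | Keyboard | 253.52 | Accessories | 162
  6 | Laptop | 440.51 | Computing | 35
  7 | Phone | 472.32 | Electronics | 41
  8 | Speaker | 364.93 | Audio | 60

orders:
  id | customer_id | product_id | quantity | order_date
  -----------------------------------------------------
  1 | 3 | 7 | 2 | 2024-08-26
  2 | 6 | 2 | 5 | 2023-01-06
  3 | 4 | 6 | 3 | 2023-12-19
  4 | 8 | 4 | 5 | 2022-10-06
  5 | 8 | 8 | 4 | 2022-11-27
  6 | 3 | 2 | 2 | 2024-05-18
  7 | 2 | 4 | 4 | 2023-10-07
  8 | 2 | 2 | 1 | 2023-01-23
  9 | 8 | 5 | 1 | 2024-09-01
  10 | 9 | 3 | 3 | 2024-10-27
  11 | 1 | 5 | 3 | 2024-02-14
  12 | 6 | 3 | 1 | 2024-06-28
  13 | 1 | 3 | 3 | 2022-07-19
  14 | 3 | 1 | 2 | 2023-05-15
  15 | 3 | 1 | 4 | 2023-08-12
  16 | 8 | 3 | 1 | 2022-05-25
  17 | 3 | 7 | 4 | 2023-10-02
SELECT c.id, p.name AS product, c.order_date, c.quantity FROM orders c JOIN products p ON c.product_id = p.id WHERE c.quantity >= 3 ORDER BY c.order_date ASC

Execution result:
id | product | order_date | quantity
13 | Headphones | 2022-07-19 | 3
4 | Webcam | 2022-10-06 | 5
5 | Speaker | 2022-11-27 | 4
2 | Router | 2023-01-06 | 5
15 | Monitor | 2023-08-12 | 4
17 | Phone | 2023-10-02 | 4
7 | Webcam | 2023-10-07 | 4
3 | Laptop | 2023-12-19 | 3
11 | Keyboard | 2024-02-14 | 3
10 | Headphones | 2024-10-27 | 3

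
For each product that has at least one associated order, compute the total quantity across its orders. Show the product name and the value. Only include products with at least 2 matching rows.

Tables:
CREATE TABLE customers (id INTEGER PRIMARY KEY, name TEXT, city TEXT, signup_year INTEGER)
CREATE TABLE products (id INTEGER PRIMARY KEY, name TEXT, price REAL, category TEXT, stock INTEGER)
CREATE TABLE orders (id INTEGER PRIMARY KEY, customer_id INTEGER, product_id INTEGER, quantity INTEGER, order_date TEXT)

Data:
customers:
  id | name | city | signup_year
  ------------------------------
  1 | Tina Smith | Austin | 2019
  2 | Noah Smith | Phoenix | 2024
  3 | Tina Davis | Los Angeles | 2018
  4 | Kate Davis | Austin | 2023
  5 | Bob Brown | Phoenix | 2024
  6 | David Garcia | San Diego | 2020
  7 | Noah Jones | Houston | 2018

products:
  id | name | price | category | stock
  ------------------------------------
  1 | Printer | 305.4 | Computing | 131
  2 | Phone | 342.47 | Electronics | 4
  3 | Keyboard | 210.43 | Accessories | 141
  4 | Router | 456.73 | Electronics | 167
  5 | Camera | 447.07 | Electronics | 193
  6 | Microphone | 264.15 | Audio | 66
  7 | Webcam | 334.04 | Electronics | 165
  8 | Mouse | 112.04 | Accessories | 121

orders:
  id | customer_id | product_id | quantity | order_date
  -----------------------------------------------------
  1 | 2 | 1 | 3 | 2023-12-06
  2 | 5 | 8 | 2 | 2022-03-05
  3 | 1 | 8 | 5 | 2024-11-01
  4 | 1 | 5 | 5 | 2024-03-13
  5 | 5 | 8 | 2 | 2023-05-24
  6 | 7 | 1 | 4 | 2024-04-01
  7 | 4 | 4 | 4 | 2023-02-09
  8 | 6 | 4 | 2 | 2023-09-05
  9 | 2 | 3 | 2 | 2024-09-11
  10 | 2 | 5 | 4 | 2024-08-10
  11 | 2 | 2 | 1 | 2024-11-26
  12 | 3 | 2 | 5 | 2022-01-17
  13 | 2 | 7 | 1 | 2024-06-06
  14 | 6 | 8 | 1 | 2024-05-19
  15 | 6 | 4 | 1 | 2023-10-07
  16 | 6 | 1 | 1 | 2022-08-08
SELECT p.name, SUM(c.quantity) AS sum_quantity FROM orders c JOIN products p ON c.product_id = p.id GROUP BY p.id, p.name HAVING COUNT(*) >= 2

Execution result:
name | sum_quantity
Printer | 8
Phone | 6
Router | 7
Camera | 9
Mouse | 10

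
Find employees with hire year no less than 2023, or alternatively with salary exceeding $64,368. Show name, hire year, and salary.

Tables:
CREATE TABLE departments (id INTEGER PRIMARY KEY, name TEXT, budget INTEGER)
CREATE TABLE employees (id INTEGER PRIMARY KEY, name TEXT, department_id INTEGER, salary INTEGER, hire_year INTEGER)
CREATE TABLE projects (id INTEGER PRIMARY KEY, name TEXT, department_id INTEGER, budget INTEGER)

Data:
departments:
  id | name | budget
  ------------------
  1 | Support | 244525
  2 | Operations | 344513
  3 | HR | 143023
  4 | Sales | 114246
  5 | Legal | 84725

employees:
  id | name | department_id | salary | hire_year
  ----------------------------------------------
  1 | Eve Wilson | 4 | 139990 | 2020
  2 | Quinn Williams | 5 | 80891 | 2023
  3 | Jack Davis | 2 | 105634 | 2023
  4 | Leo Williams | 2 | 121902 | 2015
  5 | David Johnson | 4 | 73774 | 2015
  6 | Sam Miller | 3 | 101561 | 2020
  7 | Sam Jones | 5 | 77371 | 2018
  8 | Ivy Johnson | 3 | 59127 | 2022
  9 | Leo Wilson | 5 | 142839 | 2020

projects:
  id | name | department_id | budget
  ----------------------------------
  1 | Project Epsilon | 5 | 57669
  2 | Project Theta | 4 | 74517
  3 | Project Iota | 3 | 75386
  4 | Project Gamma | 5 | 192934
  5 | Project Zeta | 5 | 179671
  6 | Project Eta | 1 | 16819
SELECT name, hire_year, salary FROM employees WHERE hire_year >= 2023 OR salary > 64368

Execution result:
name | hire_year | salary
Eve Wilson | 2020 | 139990
Quinn Williams | 2023 | 80891
Jack Davis | 2023 | 105634
Leo Williams | 2015 | 121902
David Johnson | 2015 | 73774
Sam Miller | 2020 | 101561
Sam Jones | 2018 | 77371
Leo Wilson | 2020 | 142839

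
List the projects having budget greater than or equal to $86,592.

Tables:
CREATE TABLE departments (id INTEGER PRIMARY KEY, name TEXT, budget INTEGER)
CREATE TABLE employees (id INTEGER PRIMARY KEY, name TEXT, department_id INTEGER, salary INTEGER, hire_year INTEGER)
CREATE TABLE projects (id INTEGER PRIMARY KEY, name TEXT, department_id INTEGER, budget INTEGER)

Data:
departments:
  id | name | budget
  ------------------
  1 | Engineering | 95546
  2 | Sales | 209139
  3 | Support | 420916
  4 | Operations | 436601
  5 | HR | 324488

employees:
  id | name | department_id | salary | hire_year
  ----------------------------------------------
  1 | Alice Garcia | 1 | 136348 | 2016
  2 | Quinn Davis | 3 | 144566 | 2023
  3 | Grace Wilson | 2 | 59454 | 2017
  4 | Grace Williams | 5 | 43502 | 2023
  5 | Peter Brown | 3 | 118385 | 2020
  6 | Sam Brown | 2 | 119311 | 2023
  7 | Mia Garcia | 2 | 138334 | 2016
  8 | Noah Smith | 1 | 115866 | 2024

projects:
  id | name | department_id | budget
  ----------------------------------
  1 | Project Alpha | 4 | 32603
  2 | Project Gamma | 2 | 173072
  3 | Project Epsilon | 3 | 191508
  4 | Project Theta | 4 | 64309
SELECT name, budget FROM projects WHERE budget >= 86592

Execution result:
name | budget
Project Gamma | 173072
Project Epsilon | 191508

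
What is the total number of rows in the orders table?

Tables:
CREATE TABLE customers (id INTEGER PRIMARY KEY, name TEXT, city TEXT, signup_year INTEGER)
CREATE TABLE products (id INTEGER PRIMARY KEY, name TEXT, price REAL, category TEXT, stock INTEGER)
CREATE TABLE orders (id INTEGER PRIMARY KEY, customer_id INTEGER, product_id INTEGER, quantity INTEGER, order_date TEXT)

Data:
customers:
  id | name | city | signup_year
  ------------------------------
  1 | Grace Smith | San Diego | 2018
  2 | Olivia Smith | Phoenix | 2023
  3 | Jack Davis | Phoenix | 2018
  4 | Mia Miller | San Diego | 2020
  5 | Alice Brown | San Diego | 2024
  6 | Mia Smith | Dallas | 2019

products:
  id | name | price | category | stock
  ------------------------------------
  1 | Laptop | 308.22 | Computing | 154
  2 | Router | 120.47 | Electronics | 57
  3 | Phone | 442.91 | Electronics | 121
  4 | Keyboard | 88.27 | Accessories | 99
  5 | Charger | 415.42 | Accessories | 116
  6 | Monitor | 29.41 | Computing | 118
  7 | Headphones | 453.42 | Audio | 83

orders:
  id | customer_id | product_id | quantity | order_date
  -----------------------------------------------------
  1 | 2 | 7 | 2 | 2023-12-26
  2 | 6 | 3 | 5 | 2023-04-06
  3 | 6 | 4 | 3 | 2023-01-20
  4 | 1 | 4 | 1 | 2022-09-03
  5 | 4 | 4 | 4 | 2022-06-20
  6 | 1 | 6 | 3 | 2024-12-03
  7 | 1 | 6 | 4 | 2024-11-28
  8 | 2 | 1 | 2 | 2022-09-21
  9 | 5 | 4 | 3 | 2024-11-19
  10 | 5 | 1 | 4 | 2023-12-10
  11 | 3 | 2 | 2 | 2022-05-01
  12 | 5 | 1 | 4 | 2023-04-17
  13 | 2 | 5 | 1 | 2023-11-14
SELECT COUNT(*) FROM orders

Execution result:
13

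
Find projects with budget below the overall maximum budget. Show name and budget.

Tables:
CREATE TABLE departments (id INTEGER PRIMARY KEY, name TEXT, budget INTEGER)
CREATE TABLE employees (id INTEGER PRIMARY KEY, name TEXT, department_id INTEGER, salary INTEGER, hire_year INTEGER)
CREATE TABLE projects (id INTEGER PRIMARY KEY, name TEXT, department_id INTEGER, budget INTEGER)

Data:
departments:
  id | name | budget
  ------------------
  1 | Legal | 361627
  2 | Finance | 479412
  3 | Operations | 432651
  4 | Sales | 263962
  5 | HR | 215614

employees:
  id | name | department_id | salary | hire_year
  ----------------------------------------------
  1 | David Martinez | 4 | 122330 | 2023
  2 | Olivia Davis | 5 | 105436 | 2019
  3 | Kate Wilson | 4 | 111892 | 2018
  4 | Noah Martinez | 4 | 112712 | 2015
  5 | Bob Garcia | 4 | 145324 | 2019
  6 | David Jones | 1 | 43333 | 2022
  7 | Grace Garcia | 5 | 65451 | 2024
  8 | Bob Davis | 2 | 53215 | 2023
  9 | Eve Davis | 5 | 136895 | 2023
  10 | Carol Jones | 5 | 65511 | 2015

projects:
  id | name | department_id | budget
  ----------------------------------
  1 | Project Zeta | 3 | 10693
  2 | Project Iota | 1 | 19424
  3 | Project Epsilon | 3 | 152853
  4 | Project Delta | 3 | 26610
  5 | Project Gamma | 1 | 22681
SELECT name, budget FROM projects WHERE budget < (SELECT MAX(budget) FROM projects)

Execution result:
name | budget
Project Zeta | 10693
Project Iota | 19424
Project Delta | 26610
Project Gamma | 22681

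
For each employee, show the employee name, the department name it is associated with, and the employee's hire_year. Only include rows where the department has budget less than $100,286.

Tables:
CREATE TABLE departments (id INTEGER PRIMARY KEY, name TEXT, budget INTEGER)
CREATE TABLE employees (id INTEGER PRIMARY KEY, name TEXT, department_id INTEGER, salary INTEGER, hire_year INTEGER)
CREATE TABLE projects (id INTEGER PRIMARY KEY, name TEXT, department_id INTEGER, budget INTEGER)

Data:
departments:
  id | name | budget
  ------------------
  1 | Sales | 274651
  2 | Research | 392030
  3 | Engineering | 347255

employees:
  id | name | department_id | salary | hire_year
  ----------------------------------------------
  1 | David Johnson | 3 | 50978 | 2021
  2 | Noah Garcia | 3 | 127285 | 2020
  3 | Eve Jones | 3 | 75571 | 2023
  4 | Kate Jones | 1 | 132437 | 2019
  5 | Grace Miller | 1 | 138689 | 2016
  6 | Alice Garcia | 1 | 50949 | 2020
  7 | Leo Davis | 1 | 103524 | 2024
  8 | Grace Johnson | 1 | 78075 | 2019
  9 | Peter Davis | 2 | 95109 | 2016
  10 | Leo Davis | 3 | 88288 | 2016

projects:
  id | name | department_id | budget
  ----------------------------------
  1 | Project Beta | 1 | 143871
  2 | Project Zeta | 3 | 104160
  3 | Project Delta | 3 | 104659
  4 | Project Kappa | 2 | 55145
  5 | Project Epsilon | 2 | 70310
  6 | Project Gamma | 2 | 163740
SELECT c.name, p.name AS department, c.hire_year FROM employees c JOIN departments p ON c.department_id = p.id WHERE p.budget < 100286

Execution result:
(no rows)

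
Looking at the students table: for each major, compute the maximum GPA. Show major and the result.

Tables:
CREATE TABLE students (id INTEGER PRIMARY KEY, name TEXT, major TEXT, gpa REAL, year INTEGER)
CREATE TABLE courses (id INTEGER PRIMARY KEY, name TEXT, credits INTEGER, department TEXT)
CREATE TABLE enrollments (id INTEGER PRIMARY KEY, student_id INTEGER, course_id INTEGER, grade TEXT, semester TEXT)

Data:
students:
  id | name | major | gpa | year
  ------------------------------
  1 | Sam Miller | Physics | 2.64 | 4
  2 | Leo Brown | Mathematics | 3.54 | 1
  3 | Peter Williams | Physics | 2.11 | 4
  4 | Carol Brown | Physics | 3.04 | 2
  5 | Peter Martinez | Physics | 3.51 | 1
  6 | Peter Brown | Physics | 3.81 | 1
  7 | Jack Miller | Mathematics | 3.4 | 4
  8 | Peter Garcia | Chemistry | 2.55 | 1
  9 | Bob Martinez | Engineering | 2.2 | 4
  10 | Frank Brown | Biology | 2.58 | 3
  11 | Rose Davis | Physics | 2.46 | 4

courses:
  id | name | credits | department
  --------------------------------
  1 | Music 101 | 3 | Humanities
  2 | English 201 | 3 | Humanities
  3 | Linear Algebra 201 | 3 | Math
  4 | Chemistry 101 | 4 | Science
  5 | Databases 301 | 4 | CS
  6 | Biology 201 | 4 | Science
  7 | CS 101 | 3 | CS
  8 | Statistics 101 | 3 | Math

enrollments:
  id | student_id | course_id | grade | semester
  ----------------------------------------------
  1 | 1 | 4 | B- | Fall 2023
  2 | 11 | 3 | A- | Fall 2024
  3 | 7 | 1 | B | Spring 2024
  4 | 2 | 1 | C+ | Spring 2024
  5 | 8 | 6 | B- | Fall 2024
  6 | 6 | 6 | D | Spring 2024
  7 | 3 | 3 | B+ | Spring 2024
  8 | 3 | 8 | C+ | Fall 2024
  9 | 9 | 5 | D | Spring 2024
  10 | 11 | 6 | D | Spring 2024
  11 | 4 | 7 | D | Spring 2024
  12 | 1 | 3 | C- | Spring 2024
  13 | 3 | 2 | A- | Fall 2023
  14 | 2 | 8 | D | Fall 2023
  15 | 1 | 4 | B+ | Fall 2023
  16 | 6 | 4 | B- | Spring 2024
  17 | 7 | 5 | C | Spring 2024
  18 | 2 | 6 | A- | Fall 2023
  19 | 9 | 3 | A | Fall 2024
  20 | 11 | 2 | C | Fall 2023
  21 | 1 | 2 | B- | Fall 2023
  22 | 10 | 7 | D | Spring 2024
SELECT major, MAX(gpa) AS max_gpa FROM students GROUP BY major

Execution result:
major | max_gpa
Biology | 2.58
Chemistry | 2.55
Engineering | 2.20
Mathematics | 3.54
Physics | 3.81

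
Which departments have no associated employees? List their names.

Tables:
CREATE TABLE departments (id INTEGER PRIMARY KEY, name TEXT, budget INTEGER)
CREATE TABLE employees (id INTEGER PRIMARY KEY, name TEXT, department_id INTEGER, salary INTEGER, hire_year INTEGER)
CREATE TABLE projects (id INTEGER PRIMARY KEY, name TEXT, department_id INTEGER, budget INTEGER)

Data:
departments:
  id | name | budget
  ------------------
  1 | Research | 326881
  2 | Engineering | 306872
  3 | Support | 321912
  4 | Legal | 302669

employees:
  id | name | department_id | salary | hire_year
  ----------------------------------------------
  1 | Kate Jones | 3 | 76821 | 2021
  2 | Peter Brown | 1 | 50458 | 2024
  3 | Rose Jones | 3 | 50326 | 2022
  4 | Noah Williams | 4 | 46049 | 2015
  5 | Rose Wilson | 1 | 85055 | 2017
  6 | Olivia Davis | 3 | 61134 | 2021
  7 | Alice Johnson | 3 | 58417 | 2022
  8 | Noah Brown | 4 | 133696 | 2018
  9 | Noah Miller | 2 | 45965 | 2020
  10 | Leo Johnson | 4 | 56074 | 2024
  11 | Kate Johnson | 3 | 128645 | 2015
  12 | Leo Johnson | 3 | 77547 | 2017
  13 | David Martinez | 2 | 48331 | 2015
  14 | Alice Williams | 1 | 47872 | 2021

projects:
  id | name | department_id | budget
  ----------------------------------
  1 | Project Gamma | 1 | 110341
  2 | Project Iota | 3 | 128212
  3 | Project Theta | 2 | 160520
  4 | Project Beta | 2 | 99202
SELECT p.name FROM departments p LEFT JOIN employees c ON c.department_id = p.id WHERE c.id IS NULL

Execution result:
(no rows)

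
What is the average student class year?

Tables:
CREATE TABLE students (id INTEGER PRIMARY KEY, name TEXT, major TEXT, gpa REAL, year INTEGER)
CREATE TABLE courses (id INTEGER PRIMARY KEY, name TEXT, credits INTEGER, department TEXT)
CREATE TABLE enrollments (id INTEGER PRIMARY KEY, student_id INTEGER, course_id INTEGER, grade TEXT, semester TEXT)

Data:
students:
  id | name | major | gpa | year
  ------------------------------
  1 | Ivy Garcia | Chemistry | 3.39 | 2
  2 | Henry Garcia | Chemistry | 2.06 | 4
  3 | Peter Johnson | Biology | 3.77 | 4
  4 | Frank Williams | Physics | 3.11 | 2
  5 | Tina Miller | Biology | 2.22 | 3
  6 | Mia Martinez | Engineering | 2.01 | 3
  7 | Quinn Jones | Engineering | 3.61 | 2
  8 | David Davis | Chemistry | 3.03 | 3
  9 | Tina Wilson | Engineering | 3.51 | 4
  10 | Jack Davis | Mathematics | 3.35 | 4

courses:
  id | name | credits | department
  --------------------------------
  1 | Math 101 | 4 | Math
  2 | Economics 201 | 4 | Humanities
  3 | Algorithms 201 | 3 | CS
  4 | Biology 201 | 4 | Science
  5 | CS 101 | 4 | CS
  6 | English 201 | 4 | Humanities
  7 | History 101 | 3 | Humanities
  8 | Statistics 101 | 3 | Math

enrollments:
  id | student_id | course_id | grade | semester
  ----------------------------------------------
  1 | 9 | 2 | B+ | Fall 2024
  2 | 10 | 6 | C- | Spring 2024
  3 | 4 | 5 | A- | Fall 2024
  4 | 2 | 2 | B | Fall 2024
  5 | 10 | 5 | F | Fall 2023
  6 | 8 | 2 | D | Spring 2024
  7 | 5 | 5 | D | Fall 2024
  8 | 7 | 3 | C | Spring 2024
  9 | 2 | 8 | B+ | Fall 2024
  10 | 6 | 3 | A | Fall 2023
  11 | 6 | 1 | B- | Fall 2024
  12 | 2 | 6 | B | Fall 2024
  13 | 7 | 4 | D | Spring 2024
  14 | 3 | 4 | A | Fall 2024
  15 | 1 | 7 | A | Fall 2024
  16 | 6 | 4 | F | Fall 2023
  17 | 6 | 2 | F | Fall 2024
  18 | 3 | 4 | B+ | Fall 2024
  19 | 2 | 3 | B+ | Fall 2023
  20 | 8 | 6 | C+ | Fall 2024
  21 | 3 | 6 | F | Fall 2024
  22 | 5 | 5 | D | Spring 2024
SELECT AVG(year) FROM students

Execution result:
3.10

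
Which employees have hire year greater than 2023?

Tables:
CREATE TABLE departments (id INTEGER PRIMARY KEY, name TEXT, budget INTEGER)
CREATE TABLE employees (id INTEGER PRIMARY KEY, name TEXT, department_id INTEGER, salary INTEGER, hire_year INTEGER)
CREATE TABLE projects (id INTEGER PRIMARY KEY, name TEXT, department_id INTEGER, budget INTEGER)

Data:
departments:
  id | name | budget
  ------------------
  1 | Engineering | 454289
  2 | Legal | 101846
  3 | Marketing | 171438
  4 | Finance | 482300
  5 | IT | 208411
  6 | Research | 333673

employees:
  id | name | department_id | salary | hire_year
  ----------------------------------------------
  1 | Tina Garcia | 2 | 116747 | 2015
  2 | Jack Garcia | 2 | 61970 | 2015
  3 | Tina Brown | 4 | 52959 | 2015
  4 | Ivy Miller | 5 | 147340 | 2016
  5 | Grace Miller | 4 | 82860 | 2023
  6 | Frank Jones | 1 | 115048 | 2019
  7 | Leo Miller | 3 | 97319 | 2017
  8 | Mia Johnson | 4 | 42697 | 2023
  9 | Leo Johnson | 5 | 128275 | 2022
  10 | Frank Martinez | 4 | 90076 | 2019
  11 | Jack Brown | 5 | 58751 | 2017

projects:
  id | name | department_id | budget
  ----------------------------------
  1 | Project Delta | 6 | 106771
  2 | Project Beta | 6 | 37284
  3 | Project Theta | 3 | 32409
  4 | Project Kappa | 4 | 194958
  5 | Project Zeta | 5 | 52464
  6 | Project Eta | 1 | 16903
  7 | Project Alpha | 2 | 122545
SELECT name, hire_year FROM employees WHERE hire_year > 2023

Execution result:
(no rows)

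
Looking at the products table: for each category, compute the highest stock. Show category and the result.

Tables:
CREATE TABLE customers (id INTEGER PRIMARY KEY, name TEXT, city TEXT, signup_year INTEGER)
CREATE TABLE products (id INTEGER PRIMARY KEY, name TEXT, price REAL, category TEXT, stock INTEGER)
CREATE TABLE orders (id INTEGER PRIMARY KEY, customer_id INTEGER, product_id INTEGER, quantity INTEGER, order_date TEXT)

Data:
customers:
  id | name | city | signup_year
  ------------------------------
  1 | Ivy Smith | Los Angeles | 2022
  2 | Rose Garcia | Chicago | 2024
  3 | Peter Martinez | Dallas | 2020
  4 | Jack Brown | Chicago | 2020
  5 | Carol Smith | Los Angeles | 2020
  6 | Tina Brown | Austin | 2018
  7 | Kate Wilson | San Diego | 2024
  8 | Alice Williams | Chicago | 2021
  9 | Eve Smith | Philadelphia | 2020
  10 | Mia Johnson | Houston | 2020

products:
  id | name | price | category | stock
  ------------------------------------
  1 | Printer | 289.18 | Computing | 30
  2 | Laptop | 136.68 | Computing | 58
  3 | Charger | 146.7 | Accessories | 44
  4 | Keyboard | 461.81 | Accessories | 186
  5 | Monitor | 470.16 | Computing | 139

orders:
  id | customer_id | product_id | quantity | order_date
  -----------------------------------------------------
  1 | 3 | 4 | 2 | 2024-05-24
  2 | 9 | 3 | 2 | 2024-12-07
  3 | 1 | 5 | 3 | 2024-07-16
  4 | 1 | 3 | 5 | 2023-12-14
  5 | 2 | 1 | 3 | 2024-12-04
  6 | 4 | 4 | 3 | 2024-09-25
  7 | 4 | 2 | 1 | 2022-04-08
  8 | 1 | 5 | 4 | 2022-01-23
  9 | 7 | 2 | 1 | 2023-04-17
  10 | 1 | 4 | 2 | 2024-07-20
SELECT category, MAX(stock) AS max_stock FROM products GROUP BY category

Execution result:
category | max_stock
Accessories | 186
Computing | 139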